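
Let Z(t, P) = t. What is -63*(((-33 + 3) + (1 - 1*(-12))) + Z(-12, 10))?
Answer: 1827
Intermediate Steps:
-63*(((-33 + 3) + (1 - 1*(-12))) + Z(-12, 10)) = -63*(((-33 + 3) + (1 - 1*(-12))) - 12) = -63*((-30 + (1 + 12)) - 12) = -63*((-30 + 13) - 12) = -63*(-17 - 12) = -63*(-29) = 1827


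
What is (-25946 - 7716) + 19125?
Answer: -14537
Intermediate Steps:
(-25946 - 7716) + 19125 = -33662 + 19125 = -14537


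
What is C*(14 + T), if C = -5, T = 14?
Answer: -140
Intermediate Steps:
C*(14 + T) = -5*(14 + 14) = -5*28 = -140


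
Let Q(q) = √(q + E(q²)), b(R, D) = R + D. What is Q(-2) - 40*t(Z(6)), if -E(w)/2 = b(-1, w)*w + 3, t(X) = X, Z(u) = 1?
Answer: -40 + 4*I*√2 ≈ -40.0 + 5.6569*I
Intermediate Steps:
b(R, D) = D + R
E(w) = -6 - 2*w*(-1 + w) (E(w) = -2*((w - 1)*w + 3) = -2*((-1 + w)*w + 3) = -2*(w*(-1 + w) + 3) = -2*(3 + w*(-1 + w)) = -6 - 2*w*(-1 + w))
Q(q) = √(-6 + q - 2*q⁴ + 2*q²) (Q(q) = √(q + (-6 - 2*q⁴ + 2*q²)) = √(-6 + q - 2*q⁴ + 2*q²))
Q(-2) - 40*t(Z(6)) = √(-6 - 2 - 2*(-2)²*(-1 + (-2)²)) - 40*1 = √(-6 - 2 - 2*4*(-1 + 4)) - 40 = √(-6 - 2 - 2*4*3) - 40 = √(-6 - 2 - 24) - 40 = √(-32) - 40 = 4*I*√2 - 40 = -40 + 4*I*√2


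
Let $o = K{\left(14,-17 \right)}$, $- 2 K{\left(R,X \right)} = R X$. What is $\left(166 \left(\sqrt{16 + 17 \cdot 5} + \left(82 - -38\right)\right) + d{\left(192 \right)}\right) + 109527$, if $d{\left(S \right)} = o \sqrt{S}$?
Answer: $129447 + 166 \sqrt{101} + 952 \sqrt{3} \approx 1.3276 \cdot 10^{5}$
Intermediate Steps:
$K{\left(R,X \right)} = - \frac{R X}{2}$
$o = 119$ ($o = \left(- \frac{1}{2}\right) 14 \left(-17\right) = 119$)
$d{\left(S \right)} = 119 \sqrt{S}$
$\left(166 \left(\sqrt{16 + 17 \cdot 5} + \left(82 - -38\right)\right) + d{\left(192 \right)}\right) + 109527 = \left(166 \left(\sqrt{16 + 17 \cdot 5} + \left(82 - -38\right)\right) + 119 \sqrt{192}\right) + 109527 = \left(166 \left(\sqrt{16 + 85} + \left(82 + 38\right)\right) + 119 \cdot 8 \sqrt{3}\right) + 109527 = \left(166 \left(\sqrt{101} + 120\right) + 952 \sqrt{3}\right) + 109527 = \left(166 \left(120 + \sqrt{101}\right) + 952 \sqrt{3}\right) + 109527 = \left(\left(19920 + 166 \sqrt{101}\right) + 952 \sqrt{3}\right) + 109527 = \left(19920 + 166 \sqrt{101} + 952 \sqrt{3}\right) + 109527 = 129447 + 166 \sqrt{101} + 952 \sqrt{3}$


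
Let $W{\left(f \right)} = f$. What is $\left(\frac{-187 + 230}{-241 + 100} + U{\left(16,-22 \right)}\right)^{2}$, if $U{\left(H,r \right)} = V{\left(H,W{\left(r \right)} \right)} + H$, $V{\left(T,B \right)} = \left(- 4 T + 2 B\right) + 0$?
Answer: $\frac{169390225}{19881} \approx 8520.2$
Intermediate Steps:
$V{\left(T,B \right)} = - 4 T + 2 B$
$U{\left(H,r \right)} = - 3 H + 2 r$ ($U{\left(H,r \right)} = \left(- 4 H + 2 r\right) + H = - 3 H + 2 r$)
$\left(\frac{-187 + 230}{-241 + 100} + U{\left(16,-22 \right)}\right)^{2} = \left(\frac{-187 + 230}{-241 + 100} + \left(\left(-3\right) 16 + 2 \left(-22\right)\right)\right)^{2} = \left(\frac{43}{-141} - 92\right)^{2} = \left(43 \left(- \frac{1}{141}\right) - 92\right)^{2} = \left(- \frac{43}{141} - 92\right)^{2} = \left(- \frac{13015}{141}\right)^{2} = \frac{169390225}{19881}$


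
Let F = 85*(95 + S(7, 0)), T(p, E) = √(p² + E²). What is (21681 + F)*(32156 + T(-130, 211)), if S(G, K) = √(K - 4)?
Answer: 2*(14878 + 85*I)*(32156 + √61421) ≈ 9.6421e+8 + 5.5086e+6*I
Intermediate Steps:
T(p, E) = √(E² + p²)
S(G, K) = √(-4 + K)
F = 8075 + 170*I (F = 85*(95 + √(-4 + 0)) = 85*(95 + √(-4)) = 85*(95 + 2*I) = 8075 + 170*I ≈ 8075.0 + 170.0*I)
(21681 + F)*(32156 + T(-130, 211)) = (21681 + (8075 + 170*I))*(32156 + √(211² + (-130)²)) = (29756 + 170*I)*(32156 + √(44521 + 16900)) = (29756 + 170*I)*(32156 + √61421)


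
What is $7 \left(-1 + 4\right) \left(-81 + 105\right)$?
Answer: $504$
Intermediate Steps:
$7 \left(-1 + 4\right) \left(-81 + 105\right) = 7 \cdot 3 \cdot 24 = 21 \cdot 24 = 504$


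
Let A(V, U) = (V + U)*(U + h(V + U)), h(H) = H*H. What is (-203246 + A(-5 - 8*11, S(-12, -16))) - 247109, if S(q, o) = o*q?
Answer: 538952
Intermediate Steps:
h(H) = H²
A(V, U) = (U + V)*(U + (U + V)²) (A(V, U) = (V + U)*(U + (V + U)²) = (U + V)*(U + (U + V)²))
(-203246 + A(-5 - 8*11, S(-12, -16))) - 247109 = (-203246 + ((-16*(-12))² + (-16*(-12))*(-5 - 8*11) + (-16*(-12))*(-16*(-12) + (-5 - 8*11))² + (-5 - 8*11)*(-16*(-12) + (-5 - 8*11))²)) - 247109 = (-203246 + (192² + 192*(-5 - 88) + 192*(192 + (-5 - 88))² + (-5 - 88)*(192 + (-5 - 88))²)) - 247109 = (-203246 + (36864 + 192*(-93) + 192*(192 - 93)² - 93*(192 - 93)²)) - 247109 = (-203246 + (36864 - 17856 + 192*99² - 93*99²)) - 247109 = (-203246 + (36864 - 17856 + 192*9801 - 93*9801)) - 247109 = (-203246 + (36864 - 17856 + 1881792 - 911493)) - 247109 = (-203246 + 989307) - 247109 = 786061 - 247109 = 538952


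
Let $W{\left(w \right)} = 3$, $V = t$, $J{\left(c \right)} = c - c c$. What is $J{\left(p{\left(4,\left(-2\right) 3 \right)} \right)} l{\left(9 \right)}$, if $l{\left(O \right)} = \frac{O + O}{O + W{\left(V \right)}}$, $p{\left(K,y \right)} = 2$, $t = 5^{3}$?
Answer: $-3$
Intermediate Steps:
$t = 125$
$J{\left(c \right)} = c - c^{2}$
$V = 125$
$l{\left(O \right)} = \frac{2 O}{3 + O}$ ($l{\left(O \right)} = \frac{O + O}{O + 3} = \frac{2 O}{3 + O}$)
$J{\left(p{\left(4,\left(-2\right) 3 \right)} \right)} l{\left(9 \right)} = 2 \left(1 - 2\right) 2 \cdot 9 \frac{1}{3 + 9} = 2 \left(1 - 2\right) 2 \cdot 9 \cdot \frac{1}{12} = 2 \left(-1\right) 2 \cdot 9 \cdot \frac{1}{12} = \left(-2\right) \frac{3}{2} = -3$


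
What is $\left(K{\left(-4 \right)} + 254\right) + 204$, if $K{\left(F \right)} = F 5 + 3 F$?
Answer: $426$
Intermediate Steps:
$K{\left(F \right)} = 8 F$ ($K{\left(F \right)} = 5 F + 3 F = 8 F$)
$\left(K{\left(-4 \right)} + 254\right) + 204 = \left(8 \left(-4\right) + 254\right) + 204 = \left(-32 + 254\right) + 204 = 222 + 204 = 426$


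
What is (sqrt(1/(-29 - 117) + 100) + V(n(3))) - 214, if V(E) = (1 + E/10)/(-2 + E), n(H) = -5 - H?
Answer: -10701/50 + sqrt(2131454)/146 ≈ -204.02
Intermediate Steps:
V(E) = (1 + E/10)/(-2 + E) (V(E) = (1 + E*(1/10))/(-2 + E) = (1 + E/10)/(-2 + E))
(sqrt(1/(-29 - 117) + 100) + V(n(3))) - 214 = (sqrt(1/(-29 - 117) + 100) + (10 + (-5 - 1*3))/(10*(-2 + (-5 - 1*3)))) - 214 = (sqrt(1/(-146) + 100) + (10 + (-5 - 3))/(10*(-2 + (-5 - 3)))) - 214 = (sqrt(-1/146 + 100) + (10 - 8)/(10*(-2 - 8))) - 214 = (sqrt(14599/146) + (1/10)*2/(-10)) - 214 = (sqrt(2131454)/146 + (1/10)*(-1/10)*2) - 214 = (sqrt(2131454)/146 - 1/50) - 214 = (-1/50 + sqrt(2131454)/146) - 214 = -10701/50 + sqrt(2131454)/146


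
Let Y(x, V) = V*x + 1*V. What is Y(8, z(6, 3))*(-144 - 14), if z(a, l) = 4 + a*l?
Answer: -31284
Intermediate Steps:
Y(x, V) = V + V*x (Y(x, V) = V*x + V = V + V*x)
Y(8, z(6, 3))*(-144 - 14) = ((4 + 6*3)*(1 + 8))*(-144 - 14) = ((4 + 18)*9)*(-158) = (22*9)*(-158) = 198*(-158) = -31284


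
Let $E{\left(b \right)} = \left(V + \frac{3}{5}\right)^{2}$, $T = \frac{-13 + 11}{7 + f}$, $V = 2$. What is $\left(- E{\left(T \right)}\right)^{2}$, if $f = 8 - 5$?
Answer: $\frac{28561}{625} \approx 45.698$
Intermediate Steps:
$f = 3$ ($f = 8 - 5 = 3$)
$T = - \frac{1}{5}$ ($T = \frac{-13 + 11}{7 + 3} = - \frac{2}{10} = \left(-2\right) \frac{1}{10} = - \frac{1}{5} \approx -0.2$)
$E{\left(b \right)} = \frac{169}{25}$ ($E{\left(b \right)} = \left(2 + \frac{3}{5}\right)^{2} = \left(\frac{13}{5}\right)^{2} = \frac{169}{25}$)
$\left(- E{\left(T \right)}\right)^{2} = \left(\left(-1\right) \frac{169}{25}\right)^{2} = \left(- \frac{169}{25}\right)^{2} = \frac{28561}{625}$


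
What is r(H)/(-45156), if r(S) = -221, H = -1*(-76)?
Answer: 221/45156 ≈ 0.0048941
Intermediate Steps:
H = 76
r(H)/(-45156) = -221/(-45156) = -221*(-1/45156) = 221/45156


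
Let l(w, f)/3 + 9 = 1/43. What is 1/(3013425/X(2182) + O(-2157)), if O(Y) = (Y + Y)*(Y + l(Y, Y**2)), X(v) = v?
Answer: 93826/884108892807 ≈ 1.0612e-7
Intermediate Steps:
l(w, f) = -1158/43 (l(w, f) = -27 + 3/43 = -1158/43)
O(Y) = 2*Y*(-1158/43 + Y) (O(Y) = (Y + Y)*(Y - 1158/43) = (2*Y)*(-1158/43 + Y) = 2*Y*(-1158/43 + Y))
1/(3013425/X(2182) + O(-2157)) = 1/(3013425/2182 + (2/43)*(-2157)*(-1158 + 43*(-2157))) = 1/(3013425*(1/2182) + (2/43)*(-2157)*(-1158 - 92751)) = 1/(3013425/2182 + (2/43)*(-2157)*(-93909)) = 1/(3013425/2182 + 405123426/43) = 1/(884108892807/93826) = 93826/884108892807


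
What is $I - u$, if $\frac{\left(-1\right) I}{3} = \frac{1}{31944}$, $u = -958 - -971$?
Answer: $- \frac{138425}{10648} \approx -13.0$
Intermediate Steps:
$u = 13$ ($u = -958 + 971 = 13$)
$I = - \frac{1}{10648}$ ($I = - \frac{3}{31944} = \left(-3\right) \frac{1}{31944} = - \frac{1}{10648} \approx -9.3914 \cdot 10^{-5}$)
$I - u = - \frac{1}{10648} - 13 = - \frac{138425}{10648}$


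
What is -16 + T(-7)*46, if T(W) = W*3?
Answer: -982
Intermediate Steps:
T(W) = 3*W
-16 + T(-7)*46 = -16 + (3*(-7))*46 = -16 - 21*46 = -16 - 966 = -982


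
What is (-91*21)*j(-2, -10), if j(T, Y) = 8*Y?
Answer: 152880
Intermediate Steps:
(-91*21)*j(-2, -10) = (-91*21)*(8*(-10)) = -1911*(-80) = 152880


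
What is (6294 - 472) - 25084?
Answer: -19262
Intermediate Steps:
(6294 - 472) - 25084 = 5822 - 25084 = -19262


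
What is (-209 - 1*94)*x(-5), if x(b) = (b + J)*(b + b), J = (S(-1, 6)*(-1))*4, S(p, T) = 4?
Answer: -63630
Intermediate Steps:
J = -16 (J = (4*(-1))*4 = -4*4 = -16)
x(b) = 2*b*(-16 + b) (x(b) = (b - 16)*(b + b) = (-16 + b)*(2*b) = 2*b*(-16 + b))
(-209 - 1*94)*x(-5) = (-209 - 1*94)*(2*(-5)*(-16 - 5)) = (-209 - 94)*(2*(-5)*(-21)) = -303*210 = -63630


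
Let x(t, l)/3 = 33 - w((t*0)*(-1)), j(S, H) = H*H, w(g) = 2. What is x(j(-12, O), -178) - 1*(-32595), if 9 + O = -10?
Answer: 32688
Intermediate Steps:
O = -19 (O = -9 - 10 = -19)
j(S, H) = H**2
x(t, l) = 93 (x(t, l) = 3*(33 - 1*2) = 3*(33 - 2) = 3*31 = 93)
x(j(-12, O), -178) - 1*(-32595) = 93 - 1*(-32595) = 93 + 32595 = 32688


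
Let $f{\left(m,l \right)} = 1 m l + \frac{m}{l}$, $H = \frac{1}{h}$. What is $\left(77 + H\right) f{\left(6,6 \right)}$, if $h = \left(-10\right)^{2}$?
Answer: $\frac{284937}{100} \approx 2849.4$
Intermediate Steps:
$h = 100$
$H = \frac{1}{100} \approx 0.01$
$f{\left(m,l \right)} = l m + \frac{m}{l}$ ($f{\left(m,l \right)} = m l + \frac{m}{l} = l m + \frac{m}{l}$)
$\left(77 + H\right) f{\left(6,6 \right)} = \left(77 + \frac{1}{100}\right) \left(6 \cdot 6 + \frac{6}{6}\right) = \frac{7701 \left(36 + 6 \cdot \frac{1}{6}\right)}{100} = \frac{7701 \left(36 + 1\right)}{100} = \frac{7701}{100} \cdot 37 = \frac{284937}{100}$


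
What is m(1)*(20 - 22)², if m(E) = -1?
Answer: -4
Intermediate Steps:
m(1)*(20 - 22)² = -(20 - 22)² = -1*(-2)² = -1*4 = -4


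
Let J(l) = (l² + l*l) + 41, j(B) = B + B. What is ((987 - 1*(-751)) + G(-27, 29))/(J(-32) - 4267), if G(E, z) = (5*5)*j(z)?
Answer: -1594/1089 ≈ -1.4637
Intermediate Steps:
j(B) = 2*B
G(E, z) = 50*z (G(E, z) = (5*5)*(2*z) = 25*(2*z) = 50*z)
J(l) = 41 + 2*l² (J(l) = (l² + l²) + 41 = 2*l² + 41 = 41 + 2*l²)
((987 - 1*(-751)) + G(-27, 29))/(J(-32) - 4267) = ((987 - 1*(-751)) + 50*29)/((41 + 2*(-32)²) - 4267) = ((987 + 751) + 1450)/((41 + 2*1024) - 4267) = (1738 + 1450)/((41 + 2048) - 4267) = 3188/(2089 - 4267) = 3188/(-2178) = 3188*(-1/2178) = -1594/1089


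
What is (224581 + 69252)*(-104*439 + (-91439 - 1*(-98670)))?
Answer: -11290533025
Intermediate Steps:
(224581 + 69252)*(-104*439 + (-91439 - 1*(-98670))) = 293833*(-45656 + (-91439 + 98670)) = 293833*(-45656 + 7231) = 293833*(-38425) = -11290533025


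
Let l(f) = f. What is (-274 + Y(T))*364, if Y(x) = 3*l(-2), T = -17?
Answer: -101920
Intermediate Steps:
Y(x) = -6 (Y(x) = 3*(-2) = -6)
(-274 + Y(T))*364 = (-274 - 6)*364 = -280*364 = -101920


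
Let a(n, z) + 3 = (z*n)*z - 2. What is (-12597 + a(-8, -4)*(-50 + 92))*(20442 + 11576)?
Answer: -582183294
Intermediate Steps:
a(n, z) = -5 + n*z**2 (a(n, z) = -3 + ((z*n)*z - 2) = -3 + ((n*z)*z - 2) = -3 + (n*z**2 - 2) = -3 + (-2 + n*z**2) = -5 + n*z**2)
(-12597 + a(-8, -4)*(-50 + 92))*(20442 + 11576) = (-12597 + (-5 - 8*(-4)**2)*(-50 + 92))*(20442 + 11576) = (-12597 + (-5 - 8*16)*42)*32018 = (-12597 + (-5 - 128)*42)*32018 = (-12597 - 133*42)*32018 = (-12597 - 5586)*32018 = -18183*32018 = -582183294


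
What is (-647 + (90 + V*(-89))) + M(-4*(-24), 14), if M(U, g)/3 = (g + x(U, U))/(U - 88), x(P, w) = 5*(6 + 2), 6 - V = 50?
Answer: 13517/4 ≈ 3379.3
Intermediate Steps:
V = -44 (V = 6 - 1*50 = 6 - 50 = -44)
x(P, w) = 40 (x(P, w) = 5*8 = 40)
M(U, g) = 3*(40 + g)/(-88 + U) (M(U, g) = 3*((g + 40)/(U - 88)) = 3*((40 + g)/(-88 + U)) = 3*(40 + g)/(-88 + U))
(-647 + (90 + V*(-89))) + M(-4*(-24), 14) = (-647 + (90 - 44*(-89))) + 3*(40 + 14)/(-88 - 4*(-24)) = (-647 + (90 + 3916)) + 3*54/(-88 + 96) = (-647 + 4006) + 3*54/8 = 3359 + 3*(⅛)*54 = 3359 + 81/4 = 13517/4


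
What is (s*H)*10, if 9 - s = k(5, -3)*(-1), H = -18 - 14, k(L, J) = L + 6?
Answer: -6400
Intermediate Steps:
k(L, J) = 6 + L
H = -32
s = 20 (s = 9 - (6 + 5)*(-1) = 9 - 11*(-1) = 9 - 1*(-11) = 9 + 11 = 20)
(s*H)*10 = (20*(-32))*10 = -640*10 = -6400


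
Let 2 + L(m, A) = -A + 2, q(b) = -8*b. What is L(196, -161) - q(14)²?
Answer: -12383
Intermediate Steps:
L(m, A) = -A (L(m, A) = -2 + (-A + 2) = -2 + (2 - A) = -A)
L(196, -161) - q(14)² = -1*(-161) - (-8*14)² = 161 - 1*(-112)² = 161 - 1*12544 = 161 - 12544 = -12383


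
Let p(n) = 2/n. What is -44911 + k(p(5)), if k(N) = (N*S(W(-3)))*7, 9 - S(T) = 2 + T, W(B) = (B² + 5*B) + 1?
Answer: -224387/5 ≈ -44877.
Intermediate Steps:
W(B) = 1 + B² + 5*B
S(T) = 7 - T (S(T) = 9 - (2 + T) = 9 + (-2 - T) = 7 - T)
k(N) = 84*N (k(N) = (N*(7 - (1 + (-3)² + 5*(-3))))*7 = (N*(7 - (1 + 9 - 15)))*7 = (N*(7 - 1*(-5)))*7 = (N*(7 + 5))*7 = (N*12)*7 = (12*N)*7 = 84*N)
-44911 + k(p(5)) = -44911 + 84*(2/5) = -44911 + 84*(2*(⅕)) = -44911 + 84*(⅖) = -44911 + 168/5 = -224387/5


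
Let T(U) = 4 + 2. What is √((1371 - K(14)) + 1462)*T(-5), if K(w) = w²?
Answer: 18*√293 ≈ 308.11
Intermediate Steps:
T(U) = 6
√((1371 - K(14)) + 1462)*T(-5) = √((1371 - 1*14²) + 1462)*6 = √((1371 - 1*196) + 1462)*6 = √((1371 - 196) + 1462)*6 = √(1175 + 1462)*6 = √2637*6 = (3*√293)*6 = 18*√293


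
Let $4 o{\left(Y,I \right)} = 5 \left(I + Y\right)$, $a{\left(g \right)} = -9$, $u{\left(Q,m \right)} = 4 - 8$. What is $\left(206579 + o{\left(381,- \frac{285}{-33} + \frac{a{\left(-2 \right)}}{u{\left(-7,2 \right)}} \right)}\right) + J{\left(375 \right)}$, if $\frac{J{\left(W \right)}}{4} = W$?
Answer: $\frac{36708119}{176} \approx 2.0857 \cdot 10^{5}$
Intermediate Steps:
$u{\left(Q,m \right)} = -4$
$J{\left(W \right)} = 4 W$
$o{\left(Y,I \right)} = \frac{5 I}{4} + \frac{5 Y}{4}$ ($o{\left(Y,I \right)} = \frac{5 \left(I + Y\right)}{4} = \frac{5 I + 5 Y}{4} = \frac{5 I}{4} + \frac{5 Y}{4}$)
$\left(206579 + o{\left(381,- \frac{285}{-33} + \frac{a{\left(-2 \right)}}{u{\left(-7,2 \right)}} \right)}\right) + J{\left(375 \right)} = \left(206579 + \left(\frac{5 \left(- \frac{285}{-33} - \frac{9}{-4}\right)}{4} + \frac{5}{4} \cdot 381\right)\right) + 4 \cdot 375 = \left(206579 + \left(\frac{5 \left(\left(-285\right) \left(- \frac{1}{33}\right) - - \frac{9}{4}\right)}{4} + \frac{1905}{4}\right)\right) + 1500 = \left(206579 + \left(\frac{5 \left(\frac{95}{11} + \frac{9}{4}\right)}{4} + \frac{1905}{4}\right)\right) + 1500 = \left(206579 + \left(\frac{5}{4} \cdot \frac{479}{44} + \frac{1905}{4}\right)\right) + 1500 = \left(206579 + \left(\frac{2395}{176} + \frac{1905}{4}\right)\right) + 1500 = \left(206579 + \frac{86215}{176}\right) + 1500 = \frac{36444119}{176} + 1500 = \frac{36708119}{176}$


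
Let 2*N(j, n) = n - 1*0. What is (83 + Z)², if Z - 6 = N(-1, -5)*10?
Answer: 4096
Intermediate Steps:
N(j, n) = n/2 (N(j, n) = (n - 1*0)/2 = (n + 0)/2 = n/2)
Z = -19 (Z = 6 + ((½)*(-5))*10 = 6 - 5/2*10 = 6 - 25 = -19)
(83 + Z)² = (83 - 19)² = 64² = 4096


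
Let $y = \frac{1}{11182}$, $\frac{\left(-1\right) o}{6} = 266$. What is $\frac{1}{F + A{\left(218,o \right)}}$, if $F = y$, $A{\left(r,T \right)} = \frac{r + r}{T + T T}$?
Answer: $\frac{7116280710}{1855243} \approx 3835.8$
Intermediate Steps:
$o = -1596$ ($o = \left(-6\right) 266 = -1596$)
$A{\left(r,T \right)} = \frac{2 r}{T + T^{2}}$
$y = \frac{1}{11182} \approx 8.9429 \cdot 10^{-5}$
$F = \frac{1}{11182} \approx 8.9429 \cdot 10^{-5}$
$\frac{1}{F + A{\left(218,o \right)}} = \frac{1}{\frac{1}{11182} + 2 \cdot 218 \frac{1}{-1596} \frac{1}{1 - 1596}} = \frac{1}{\frac{1}{11182} + 2 \cdot 218 \left(- \frac{1}{1596}\right) \frac{1}{-1595}} = \frac{1}{\frac{1}{11182} + 2 \cdot 218 \left(- \frac{1}{1596}\right) \left(- \frac{1}{1595}\right)} = \frac{1}{\frac{1}{11182} + \frac{109}{636405}} = \frac{1}{\frac{1855243}{7116280710}} = \frac{7116280710}{1855243}$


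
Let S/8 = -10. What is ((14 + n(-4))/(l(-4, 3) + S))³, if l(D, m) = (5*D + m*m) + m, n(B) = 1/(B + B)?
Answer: -1367631/348913664 ≈ -0.0039197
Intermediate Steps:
n(B) = 1/(2*B)
S = -80 (S = 8*(-10) = -80)
l(D, m) = m + m² + 5*D (l(D, m) = (5*D + m²) + m = (m² + 5*D) + m = m + m² + 5*D)
((14 + n(-4))/(l(-4, 3) + S))³ = ((14 + (½)/(-4))/((3 + 3² + 5*(-4)) - 80))³ = ((14 + (½)*(-¼))/((3 + 9 - 20) - 80))³ = ((14 - ⅛)/(-8 - 80))³ = ((111/8)/(-88))³ = ((111/8)*(-1/88))³ = (-111/704)³ = -1367631/348913664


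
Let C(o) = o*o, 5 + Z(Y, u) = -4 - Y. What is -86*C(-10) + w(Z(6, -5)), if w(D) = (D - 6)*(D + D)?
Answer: -7970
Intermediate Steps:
Z(Y, u) = -9 - Y (Z(Y, u) = -5 + (-4 - Y) = -9 - Y)
C(o) = o²
w(D) = 2*D*(-6 + D) (w(D) = (-6 + D)*(2*D) = 2*D*(-6 + D))
-86*C(-10) + w(Z(6, -5)) = -86*(-10)² + 2*(-9 - 1*6)*(-6 + (-9 - 1*6)) = -86*100 + 2*(-9 - 6)*(-6 + (-9 - 6)) = -8600 + 2*(-15)*(-6 - 15) = -8600 + 2*(-15)*(-21) = -8600 + 630 = -7970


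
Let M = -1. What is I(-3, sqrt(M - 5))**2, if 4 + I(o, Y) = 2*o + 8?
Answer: 4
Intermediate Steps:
I(o, Y) = 4 + 2*o (I(o, Y) = -4 + (2*o + 8) = -4 + (8 + 2*o) = 4 + 2*o)
I(-3, sqrt(M - 5))**2 = (4 + 2*(-3))**2 = (4 - 6)**2 = (-2)**2 = 4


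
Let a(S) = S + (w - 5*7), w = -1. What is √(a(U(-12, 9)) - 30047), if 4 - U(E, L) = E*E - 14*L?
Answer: I*√30097 ≈ 173.48*I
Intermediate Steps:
U(E, L) = 4 - E² + 14*L (U(E, L) = 4 - (E*E - 14*L) = 4 - (E² - 14*L) = 4 + (-E² + 14*L) = 4 - E² + 14*L)
a(S) = -36 + S (a(S) = S + (-1 - 5*7) = S + (-1 - 35) = S - 36 = -36 + S)
√(a(U(-12, 9)) - 30047) = √((-36 + (4 - 1*(-12)² + 14*9)) - 30047) = √((-36 + (4 - 1*144 + 126)) - 30047) = √((-36 + (4 - 144 + 126)) - 30047) = √((-36 - 14) - 30047) = √(-50 - 30047) = √(-30097) = I*√30097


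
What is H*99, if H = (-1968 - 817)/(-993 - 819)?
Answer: 91905/604 ≈ 152.16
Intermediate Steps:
H = 2785/1812 (H = -2785/(-1812) = -2785*(-1/1812) = 2785/1812 ≈ 1.5370)
H*99 = (2785/1812)*99 = 91905/604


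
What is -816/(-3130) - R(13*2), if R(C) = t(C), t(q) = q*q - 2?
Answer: -1054402/1565 ≈ -673.74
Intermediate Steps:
t(q) = -2 + q² (t(q) = q² - 2 = -2 + q²)
R(C) = -2 + C²
-816/(-3130) - R(13*2) = -816/(-3130) - (-2 + (13*2)²) = -816*(-1/3130) - (-2 + 26²) = 408/1565 - (-2 + 676) = 408/1565 - 1*674 = 408/1565 - 674 = -1054402/1565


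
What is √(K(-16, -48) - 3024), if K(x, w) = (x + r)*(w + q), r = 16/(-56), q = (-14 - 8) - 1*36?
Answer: 2*I*√15897/7 ≈ 36.024*I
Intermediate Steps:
q = -58 (q = -22 - 36 = -58)
r = -2/7 (r = 16*(-1/56) = -2/7 ≈ -0.28571)
K(x, w) = (-58 + w)*(-2/7 + x) (K(x, w) = (x - 2/7)*(w - 58) = (-2/7 + x)*(-58 + w) = (-58 + w)*(-2/7 + x))
√(K(-16, -48) - 3024) = √((116/7 - 58*(-16) - 2/7*(-48) - 48*(-16)) - 3024) = √((116/7 + 928 + 96/7 + 768) - 3024) = √(12084/7 - 3024) = √(-9084/7) = 2*I*√15897/7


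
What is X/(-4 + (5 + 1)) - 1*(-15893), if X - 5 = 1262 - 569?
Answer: 16242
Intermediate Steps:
X = 698 (X = 5 + (1262 - 569) = 5 + 693 = 698)
X/(-4 + (5 + 1)) - 1*(-15893) = 698/(-4 + (5 + 1)) - 1*(-15893) = 698/(-4 + 6) + 15893 = 698/2 + 15893 = 698*(1/2) + 15893 = 349 + 15893 = 16242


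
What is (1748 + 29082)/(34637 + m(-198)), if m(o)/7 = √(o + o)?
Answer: 1067858710/1199741173 - 1294860*I*√11/1199741173 ≈ 0.89007 - 0.0035796*I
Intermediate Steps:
m(o) = 7*√2*√o (m(o) = 7*√(o + o) = 7*√(2*o) = 7*(√2*√o) = 7*√2*√o)
(1748 + 29082)/(34637 + m(-198)) = (1748 + 29082)/(34637 + 7*√2*√(-198)) = 30830/(34637 + 7*√2*(3*I*√22)) = 30830/(34637 + 42*I*√11)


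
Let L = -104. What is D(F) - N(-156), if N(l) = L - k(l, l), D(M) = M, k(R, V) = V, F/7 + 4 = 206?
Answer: 1362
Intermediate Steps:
F = 1414 (F = -28 + 7*206 = -28 + 1442 = 1414)
N(l) = -104 - l
D(F) - N(-156) = 1414 - (-104 - 1*(-156)) = 1414 - (-104 + 156) = 1414 - 1*52 = 1414 - 52 = 1362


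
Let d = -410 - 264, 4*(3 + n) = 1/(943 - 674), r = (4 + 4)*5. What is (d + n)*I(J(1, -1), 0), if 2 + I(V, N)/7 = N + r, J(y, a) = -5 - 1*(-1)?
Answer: -96883983/538 ≈ -1.8008e+5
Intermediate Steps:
r = 40 (r = 8*5 = 40)
n = -3227/1076 (n = -3 + 1/(4*(943 - 674)) = -3 + (¼)/269 = -3 + (¼)*(1/269) = -3 + 1/1076 = -3227/1076 ≈ -2.9991)
J(y, a) = -4 (J(y, a) = -5 + 1 = -4)
d = -674
I(V, N) = 266 + 7*N (I(V, N) = -14 + 7*(N + 40) = -14 + 7*(40 + N) = -14 + (280 + 7*N) = 266 + 7*N)
(d + n)*I(J(1, -1), 0) = (-674 - 3227/1076)*(266 + 7*0) = -728451*(266 + 0)/1076 = -728451/1076*266 = -96883983/538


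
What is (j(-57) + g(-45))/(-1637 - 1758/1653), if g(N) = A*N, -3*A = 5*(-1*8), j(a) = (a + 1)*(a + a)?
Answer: -3186984/902573 ≈ -3.5310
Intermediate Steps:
j(a) = 2*a*(1 + a) (j(a) = (1 + a)*(2*a) = 2*a*(1 + a))
A = 40/3 (A = -5*(-1*8)/3 = -5*(-8)/3 = -1/3*(-40) = 40/3 ≈ 13.333)
g(N) = 40*N/3
(j(-57) + g(-45))/(-1637 - 1758/1653) = (2*(-57)*(1 - 57) + (40/3)*(-45))/(-1637 - 1758/1653) = (2*(-57)*(-56) - 600)/(-1637 - 1758*1/1653) = (6384 - 600)/(-1637 - 586/551) = 5784/(-902573/551) = 5784*(-551/902573) = -3186984/902573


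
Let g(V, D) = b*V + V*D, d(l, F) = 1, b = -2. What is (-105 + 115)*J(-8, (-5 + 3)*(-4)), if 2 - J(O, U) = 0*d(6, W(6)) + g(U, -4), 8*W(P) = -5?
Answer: 500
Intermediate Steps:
W(P) = -5/8 (W(P) = (⅛)*(-5) = -5/8)
g(V, D) = -2*V + D*V (g(V, D) = -2*V + V*D = -2*V + D*V)
J(O, U) = 2 + 6*U (J(O, U) = 2 - (0*1 + U*(-2 - 4)) = 2 - (0 + U*(-6)) = 2 - (0 - 6*U) = 2 - (-6)*U = 2 + 6*U)
(-105 + 115)*J(-8, (-5 + 3)*(-4)) = (-105 + 115)*(2 + 6*((-5 + 3)*(-4))) = 10*(2 + 6*(-2*(-4))) = 10*(2 + 6*8) = 10*(2 + 48) = 10*50 = 500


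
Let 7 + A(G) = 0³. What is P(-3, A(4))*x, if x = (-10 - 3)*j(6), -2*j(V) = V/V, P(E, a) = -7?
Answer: -91/2 ≈ -45.500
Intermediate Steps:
A(G) = -7 (A(G) = -7 + 0³ = -7 + 0 = -7)
j(V) = -½ (j(V) = -V/(2*V) = -½*1 = -½)
x = 13/2 (x = (-10 - 3)*(-½) = -13*(-½) = 13/2 ≈ 6.5000)
P(-3, A(4))*x = -7*13/2 = -91/2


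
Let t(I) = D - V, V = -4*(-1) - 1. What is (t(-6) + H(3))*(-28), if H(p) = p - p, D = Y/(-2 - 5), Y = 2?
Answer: 92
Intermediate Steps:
V = 3 (V = 4 - 1 = 3)
D = -2/7 (D = 2/(-2 - 5) = 2/(-7) = 2*(-⅐) = -2/7 ≈ -0.28571)
t(I) = -23/7 (t(I) = -2/7 - 1*3 = -2/7 - 3 = -23/7)
H(p) = 0
(t(-6) + H(3))*(-28) = (-23/7 + 0)*(-28) = -23/7*(-28) = 92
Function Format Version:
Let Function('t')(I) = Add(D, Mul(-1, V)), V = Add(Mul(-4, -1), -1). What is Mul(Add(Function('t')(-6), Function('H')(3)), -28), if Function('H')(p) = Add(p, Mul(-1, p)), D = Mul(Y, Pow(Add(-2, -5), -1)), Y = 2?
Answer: 92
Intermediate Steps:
V = 3 (V = Add(4, -1) = 3)
D = Rational(-2, 7) (D = Mul(2, Pow(Add(-2, -5), -1)) = Mul(2, Pow(-7, -1)) = Mul(2, Rational(-1, 7)) = Rational(-2, 7) ≈ -0.28571)
Function('t')(I) = Rational(-23, 7) (Function('t')(I) = Add(Rational(-2, 7), Mul(-1, 3)) = Add(Rational(-2, 7), -3) = Rational(-23, 7))
Function('H')(p) = 0
Mul(Add(Function('t')(-6), Function('H')(3)), -28) = Mul(Add(Rational(-23, 7), 0), -28) = Mul(Rational(-23, 7), -28) = 92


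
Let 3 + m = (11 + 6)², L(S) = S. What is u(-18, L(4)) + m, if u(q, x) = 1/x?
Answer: 1145/4 ≈ 286.25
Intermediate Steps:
m = 286 (m = -3 + (11 + 6)² = -3 + 17² = -3 + 289 = 286)
u(-18, L(4)) + m = 1/4 + 286 = ¼ + 286 = 1145/4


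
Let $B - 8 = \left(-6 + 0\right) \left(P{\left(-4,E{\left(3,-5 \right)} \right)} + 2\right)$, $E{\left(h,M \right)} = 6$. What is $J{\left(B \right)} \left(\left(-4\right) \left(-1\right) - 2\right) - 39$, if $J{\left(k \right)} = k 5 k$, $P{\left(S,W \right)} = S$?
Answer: $3961$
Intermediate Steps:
$B = 20$ ($B = 8 + \left(-6 + 0\right) \left(-4 + 2\right) = 8 - -12 = 8 + 12 = 20$)
$J{\left(k \right)} = 5 k^{2}$ ($J{\left(k \right)} = 5 k k = 5 k^{2}$)
$J{\left(B \right)} \left(\left(-4\right) \left(-1\right) - 2\right) - 39 = 5 \cdot 20^{2} \left(\left(-4\right) \left(-1\right) - 2\right) - 39 = 5 \cdot 400 \left(4 - 2\right) - 39 = 2000 \cdot 2 - 39 = 4000 - 39 = 3961$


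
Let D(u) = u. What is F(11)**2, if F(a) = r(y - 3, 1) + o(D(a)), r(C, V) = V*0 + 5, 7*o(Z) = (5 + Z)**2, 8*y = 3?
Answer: 84681/49 ≈ 1728.2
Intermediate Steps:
y = 3/8 (y = (1/8)*3 = 3/8 ≈ 0.37500)
o(Z) = (5 + Z)**2/7
r(C, V) = 5 (r(C, V) = 0 + 5 = 5)
F(a) = 5 + (5 + a)**2/7
F(11)**2 = (5 + (5 + 11)**2/7)**2 = (5 + (1/7)*16**2)**2 = (5 + (1/7)*256)**2 = (5 + 256/7)**2 = (291/7)**2 = 84681/49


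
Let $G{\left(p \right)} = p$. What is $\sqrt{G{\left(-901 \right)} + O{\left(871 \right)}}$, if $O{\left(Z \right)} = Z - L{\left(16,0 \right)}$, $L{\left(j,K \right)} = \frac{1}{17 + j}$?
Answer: $\frac{i \sqrt{32703}}{33} \approx 5.48 i$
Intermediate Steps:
$O{\left(Z \right)} = - \frac{1}{33} + Z$ ($O{\left(Z \right)} = Z - \frac{1}{17 + 16} = Z - \frac{1}{33} = - \frac{1}{33} + Z$)
$\sqrt{G{\left(-901 \right)} + O{\left(871 \right)}} = \sqrt{-901 + \left(- \frac{1}{33} + 871\right)} = \sqrt{-901 + \frac{28742}{33}} = \sqrt{- \frac{991}{33}} = \frac{i \sqrt{32703}}{33}$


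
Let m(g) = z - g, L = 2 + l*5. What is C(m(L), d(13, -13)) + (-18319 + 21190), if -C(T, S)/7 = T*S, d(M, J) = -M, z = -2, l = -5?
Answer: 4782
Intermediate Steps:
L = -23 (L = 2 - 5*5 = 2 - 25 = -23)
m(g) = -2 - g
C(T, S) = -7*S*T (C(T, S) = -7*T*S = -7*S*T)
C(m(L), d(13, -13)) + (-18319 + 21190) = -7*(-1*13)*(-2 - 1*(-23)) + (-18319 + 21190) = -7*(-13)*(-2 + 23) + 2871 = -7*(-13)*21 + 2871 = 1911 + 2871 = 4782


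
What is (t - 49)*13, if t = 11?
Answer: -494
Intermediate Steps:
(t - 49)*13 = (11 - 49)*13 = -38*13 = -494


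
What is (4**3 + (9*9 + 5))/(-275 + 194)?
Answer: -50/27 ≈ -1.8519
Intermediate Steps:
(4**3 + (9*9 + 5))/(-275 + 194) = (64 + (81 + 5))/(-81) = (64 + 86)*(-1/81) = 150*(-1/81) = -50/27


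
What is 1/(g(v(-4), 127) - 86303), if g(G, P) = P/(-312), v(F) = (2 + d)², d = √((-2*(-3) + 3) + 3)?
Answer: -312/26926663 ≈ -1.1587e-5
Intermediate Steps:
d = 2*√3 (d = √((6 + 3) + 3) = √(9 + 3) = √12 = 2*√3 ≈ 3.4641)
v(F) = (2 + 2*√3)²
g(G, P) = -P/312 (g(G, P) = P*(-1/312) = -P/312)
1/(g(v(-4), 127) - 86303) = 1/(-1/312*127 - 86303) = 1/(-127/312 - 86303) = 1/(-26926663/312) = -312/26926663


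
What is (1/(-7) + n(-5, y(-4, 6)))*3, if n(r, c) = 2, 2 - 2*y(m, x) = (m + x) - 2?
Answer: 39/7 ≈ 5.5714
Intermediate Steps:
y(m, x) = 2 - m/2 - x/2 (y(m, x) = 1 - ((m + x) - 2)/2 = 1 - (-2 + m + x)/2 = 1 + (1 - m/2 - x/2) = 2 - m/2 - x/2)
(1/(-7) + n(-5, y(-4, 6)))*3 = (1/(-7) + 2)*3 = (-⅐ + 2)*3 = (13/7)*3 = 39/7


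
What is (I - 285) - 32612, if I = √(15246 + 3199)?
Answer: -32897 + √18445 ≈ -32761.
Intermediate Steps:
I = √18445 ≈ 135.81
(I - 285) - 32612 = (√18445 - 285) - 32612 = (-285 + √18445) - 32612 = -32897 + √18445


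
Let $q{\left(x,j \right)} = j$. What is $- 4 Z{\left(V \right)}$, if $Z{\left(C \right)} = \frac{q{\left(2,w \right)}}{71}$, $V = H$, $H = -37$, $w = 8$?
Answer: $- \frac{32}{71} \approx -0.4507$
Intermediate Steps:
$V = -37$
$Z{\left(C \right)} = \frac{8}{71}$
$- 4 Z{\left(V \right)} = \left(-4\right) \frac{8}{71} = - \frac{32}{71}$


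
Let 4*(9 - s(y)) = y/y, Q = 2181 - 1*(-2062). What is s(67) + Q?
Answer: 17007/4 ≈ 4251.8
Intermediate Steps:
Q = 4243 (Q = 2181 + 2062 = 4243)
s(y) = 35/4 (s(y) = 9 - y/(4*y) = 9 - 1/4*1 = 9 - 1/4 = 35/4)
s(67) + Q = 35/4 + 4243 = 17007/4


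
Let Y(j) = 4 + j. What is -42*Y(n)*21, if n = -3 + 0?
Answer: -882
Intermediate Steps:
n = -3
-42*Y(n)*21 = -42*(4 - 3)*21 = -42*1*21 = -42*21 = -882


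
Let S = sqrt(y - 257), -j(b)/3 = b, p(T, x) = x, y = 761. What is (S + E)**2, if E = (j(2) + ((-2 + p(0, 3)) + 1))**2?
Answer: 760 + 192*sqrt(14) ≈ 1478.4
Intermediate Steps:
j(b) = -3*b
E = 16 (E = (-3*2 + ((-2 + 3) + 1))**2 = (-6 + (1 + 1))**2 = (-6 + 2)**2 = (-4)**2 = 16)
S = 6*sqrt(14) (S = sqrt(761 - 257) = sqrt(504) = 6*sqrt(14) ≈ 22.450)
(S + E)**2 = (6*sqrt(14) + 16)**2 = (16 + 6*sqrt(14))**2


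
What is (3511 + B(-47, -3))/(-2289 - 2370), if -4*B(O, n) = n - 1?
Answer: -3512/4659 ≈ -0.75381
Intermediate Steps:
B(O, n) = ¼ - n/4 (B(O, n) = -(n - 1)/4 = -(-1 + n)/4 = ¼ - n/4)
(3511 + B(-47, -3))/(-2289 - 2370) = (3511 + (¼ - ¼*(-3)))/(-2289 - 2370) = (3511 + (¼ + ¾))/(-4659) = (3511 + 1)*(-1/4659) = 3512*(-1/4659) = -3512/4659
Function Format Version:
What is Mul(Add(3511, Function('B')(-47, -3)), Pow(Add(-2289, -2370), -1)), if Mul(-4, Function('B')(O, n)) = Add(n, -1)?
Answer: Rational(-3512, 4659) ≈ -0.75381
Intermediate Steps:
Function('B')(O, n) = Add(Rational(1, 4), Mul(Rational(-1, 4), n)) (Function('B')(O, n) = Mul(Rational(-1, 4), Add(n, -1)) = Mul(Rational(-1, 4), Add(-1, n)) = Add(Rational(1, 4), Mul(Rational(-1, 4), n)))
Mul(Add(3511, Function('B')(-47, -3)), Pow(Add(-2289, -2370), -1)) = Mul(Add(3511, Add(Rational(1, 4), Mul(Rational(-1, 4), -3))), Pow(Add(-2289, -2370), -1)) = Mul(Add(3511, Add(Rational(1, 4), Rational(3, 4))), Pow(-4659, -1)) = Mul(Add(3511, 1), Rational(-1, 4659)) = Mul(3512, Rational(-1, 4659)) = Rational(-3512, 4659)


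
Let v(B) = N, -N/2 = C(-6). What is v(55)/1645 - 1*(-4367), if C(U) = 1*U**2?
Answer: 7183643/1645 ≈ 4367.0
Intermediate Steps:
C(U) = U**2
N = -72 (N = -2*(-6)**2 = -2*36 = -72)
v(B) = -72
v(55)/1645 - 1*(-4367) = -72/1645 - 1*(-4367) = -72*1/1645 + 4367 = -72/1645 + 4367 = 7183643/1645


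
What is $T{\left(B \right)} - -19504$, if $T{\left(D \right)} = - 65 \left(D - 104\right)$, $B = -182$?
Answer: $38094$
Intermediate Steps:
$T{\left(D \right)} = 6760 - 65 D$ ($T{\left(D \right)} = - 65 \left(-104 + D\right) = 6760 - 65 D$)
$T{\left(B \right)} - -19504 = \left(6760 - -11830\right) - -19504 = \left(6760 + 11830\right) + 19504 = 18590 + 19504 = 38094$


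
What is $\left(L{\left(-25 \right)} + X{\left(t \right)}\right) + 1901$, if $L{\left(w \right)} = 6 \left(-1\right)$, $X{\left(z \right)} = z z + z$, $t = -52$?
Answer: $4547$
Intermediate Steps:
$X{\left(z \right)} = z + z^{2}$ ($X{\left(z \right)} = z^{2} + z = z + z^{2}$)
$L{\left(w \right)} = -6$
$\left(L{\left(-25 \right)} + X{\left(t \right)}\right) + 1901 = \left(-6 - 52 \left(1 - 52\right)\right) + 1901 = \left(-6 - -2652\right) + 1901 = \left(-6 + 2652\right) + 1901 = 2646 + 1901 = 4547$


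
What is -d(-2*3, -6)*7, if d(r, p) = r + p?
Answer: 84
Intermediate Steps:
d(r, p) = p + r
-d(-2*3, -6)*7 = -(-6 - 2*3)*7 = -(-6 - 6)*7 = -1*(-12)*7 = 12*7 = 84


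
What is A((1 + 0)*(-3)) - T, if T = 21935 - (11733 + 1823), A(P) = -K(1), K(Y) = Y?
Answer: -8380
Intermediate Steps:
A(P) = -1 (A(P) = -1*1 = -1)
T = 8379 (T = 21935 - 1*13556 = 21935 - 13556 = 8379)
A((1 + 0)*(-3)) - T = -1 - 1*8379 = -1 - 8379 = -8380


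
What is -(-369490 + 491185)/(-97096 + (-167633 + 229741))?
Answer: 121695/34988 ≈ 3.4782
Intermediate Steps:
-(-369490 + 491185)/(-97096 + (-167633 + 229741)) = -121695/(-97096 + 62108) = -121695/(-34988) = -121695*(-1)/34988 = -1*(-121695/34988) = 121695/34988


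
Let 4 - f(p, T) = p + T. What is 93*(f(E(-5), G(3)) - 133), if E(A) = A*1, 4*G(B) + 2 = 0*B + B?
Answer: -46221/4 ≈ -11555.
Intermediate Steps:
G(B) = -1/2 + B/4 (G(B) = -1/2 + (0*B + B)/4 = -1/2 + (0 + B)/4 = -1/2 + B/4)
E(A) = A
f(p, T) = 4 - T - p (f(p, T) = 4 - (p + T) = 4 - (T + p) = 4 + (-T - p) = 4 - T - p)
93*(f(E(-5), G(3)) - 133) = 93*((4 - (-1/2 + (1/4)*3) - 1*(-5)) - 133) = 93*((4 - (-1/2 + 3/4) + 5) - 133) = 93*((4 - 1*1/4 + 5) - 133) = 93*((4 - 1/4 + 5) - 133) = 93*(35/4 - 133) = 93*(-497/4) = -46221/4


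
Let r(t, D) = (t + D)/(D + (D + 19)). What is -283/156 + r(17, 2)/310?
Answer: -1007413/556140 ≈ -1.8114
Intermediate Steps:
r(t, D) = (D + t)/(19 + 2*D) (r(t, D) = (D + t)/(D + (19 + D)) = (D + t)/(19 + 2*D))
-283/156 + r(17, 2)/310 = -283/156 + ((2 + 17)/(19 + 2*2))/310 = -283*1/156 + (19/(19 + 4))*(1/310) = -283/156 + (19/23)*(1/310) = -283/156 + 19/7130 = -1007413/556140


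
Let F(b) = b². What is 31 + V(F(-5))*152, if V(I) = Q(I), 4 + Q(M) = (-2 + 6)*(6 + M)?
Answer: 18271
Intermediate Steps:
Q(M) = 20 + 4*M (Q(M) = -4 + (-2 + 6)*(6 + M) = -4 + 4*(6 + M) = -4 + (24 + 4*M) = 20 + 4*M)
V(I) = 20 + 4*I
31 + V(F(-5))*152 = 31 + (20 + 4*(-5)²)*152 = 31 + (20 + 4*25)*152 = 31 + (20 + 100)*152 = 31 + 120*152 = 31 + 18240 = 18271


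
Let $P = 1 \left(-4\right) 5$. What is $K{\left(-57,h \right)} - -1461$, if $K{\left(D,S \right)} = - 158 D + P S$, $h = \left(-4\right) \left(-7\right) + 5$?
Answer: $9807$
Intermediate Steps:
$P = -20$ ($P = \left(-4\right) 5 = -20$)
$h = 33$ ($h = 28 + 5 = 33$)
$K{\left(D,S \right)} = - 158 D - 20 S$
$K{\left(-57,h \right)} - -1461 = \left(\left(-158\right) \left(-57\right) - 660\right) - -1461 = \left(9006 - 660\right) + 1461 = 8346 + 1461 = 9807$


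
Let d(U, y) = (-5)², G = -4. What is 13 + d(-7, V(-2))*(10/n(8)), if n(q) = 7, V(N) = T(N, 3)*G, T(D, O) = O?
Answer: 341/7 ≈ 48.714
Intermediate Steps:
V(N) = -12 (V(N) = 3*(-4) = -12)
d(U, y) = 25
13 + d(-7, V(-2))*(10/n(8)) = 13 + 25*(10/7) = 13 + 250/7 = 341/7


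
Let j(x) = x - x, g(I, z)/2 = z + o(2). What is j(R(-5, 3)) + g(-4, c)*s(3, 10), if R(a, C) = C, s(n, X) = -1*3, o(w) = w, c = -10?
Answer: 48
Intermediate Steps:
s(n, X) = -3
g(I, z) = 4 + 2*z (g(I, z) = 2*(z + 2) = 2*(2 + z) = 4 + 2*z)
j(x) = 0
j(R(-5, 3)) + g(-4, c)*s(3, 10) = 0 + (4 + 2*(-10))*(-3) = 0 + (4 - 20)*(-3) = 0 - 16*(-3) = 0 + 48 = 48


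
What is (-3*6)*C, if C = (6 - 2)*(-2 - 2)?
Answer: 288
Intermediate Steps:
C = -16 (C = 4*(-4) = -16)
(-3*6)*C = -3*6*(-16) = -18*(-16) = 288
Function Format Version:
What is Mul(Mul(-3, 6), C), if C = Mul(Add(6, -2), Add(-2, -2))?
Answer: 288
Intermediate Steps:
C = -16 (C = Mul(4, -4) = -16)
Mul(Mul(-3, 6), C) = Mul(Mul(-3, 6), -16) = Mul(-18, -16) = 288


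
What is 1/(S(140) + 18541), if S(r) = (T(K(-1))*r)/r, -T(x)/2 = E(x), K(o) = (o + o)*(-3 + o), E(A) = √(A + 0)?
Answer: 18541/343768649 + 4*√2/343768649 ≈ 5.3951e-5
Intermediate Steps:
E(A) = √A
K(o) = 2*o*(-3 + o) (K(o) = (2*o)*(-3 + o) = 2*o*(-3 + o))
T(x) = -2*√x
S(r) = -4*√2 (S(r) = ((-2*2*√2)*r)/r = ((-4*√2)*r)/r = (-4*r*√2)/r = -4*√2)
1/(S(140) + 18541) = 1/(-4*√2 + 18541) = 1/(18541 - 4*√2)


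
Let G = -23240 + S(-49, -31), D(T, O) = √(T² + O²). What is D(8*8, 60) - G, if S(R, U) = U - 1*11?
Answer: 23282 + 4*√481 ≈ 23370.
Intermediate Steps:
D(T, O) = √(O² + T²)
S(R, U) = -11 + U (S(R, U) = U - 11 = -11 + U)
G = -23282 (G = -23240 + (-11 - 31) = -23240 - 42 = -23282)
D(8*8, 60) - G = √(60² + (8*8)²) - 1*(-23282) = √(3600 + 64²) + 23282 = √(3600 + 4096) + 23282 = √7696 + 23282 = 4*√481 + 23282 = 23282 + 4*√481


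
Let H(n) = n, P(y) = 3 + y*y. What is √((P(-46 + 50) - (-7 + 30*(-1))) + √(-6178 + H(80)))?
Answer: √(56 + I*√6098) ≈ 8.7205 + 4.4774*I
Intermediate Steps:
P(y) = 3 + y²
√((P(-46 + 50) - (-7 + 30*(-1))) + √(-6178 + H(80))) = √(((3 + (-46 + 50)²) - (-7 + 30*(-1))) + √(-6178 + 80)) = √(((3 + 4²) - (-7 - 30)) + √(-6098)) = √(((3 + 16) - 1*(-37)) + I*√6098) = √((19 + 37) + I*√6098) = √(56 + I*√6098)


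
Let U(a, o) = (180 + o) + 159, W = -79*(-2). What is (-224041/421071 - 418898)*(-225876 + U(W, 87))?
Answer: 13255409688494850/140357 ≈ 9.4441e+10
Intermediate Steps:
W = 158
U(a, o) = 339 + o
(-224041/421071 - 418898)*(-225876 + U(W, 87)) = (-224041/421071 - 418898)*(-225876 + (339 + 87)) = (-224041*1/421071 - 418898)*(-225876 + 426) = (-224041/421071 - 418898)*(-225450) = -176386023799/421071*(-225450) = 13255409688494850/140357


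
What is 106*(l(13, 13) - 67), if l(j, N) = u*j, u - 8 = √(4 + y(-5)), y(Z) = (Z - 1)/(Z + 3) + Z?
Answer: 3922 + 1378*√2 ≈ 5870.8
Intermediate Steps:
y(Z) = Z + (-1 + Z)/(3 + Z) (y(Z) = (-1 + Z)/(3 + Z) + Z = Z + (-1 + Z)/(3 + Z))
u = 8 + √2 (u = 8 + √(4 + (-1 + (-5)² + 4*(-5))/(3 - 5)) = 8 + √(4 + (-1 + 25 - 20)/(-2)) = 8 + √(4 - ½*4) = 8 + √(4 - 2) = 8 + √2 ≈ 9.4142)
l(j, N) = j*(8 + √2) (l(j, N) = (8 + √2)*j = j*(8 + √2))
106*(l(13, 13) - 67) = 106*(13*(8 + √2) - 67) = 106*((104 + 13*√2) - 67) = 106*(37 + 13*√2) = 3922 + 1378*√2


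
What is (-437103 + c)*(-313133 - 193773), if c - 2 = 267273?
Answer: 86086832168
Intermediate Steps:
c = 267275 (c = 2 + 267273 = 267275)
(-437103 + c)*(-313133 - 193773) = (-437103 + 267275)*(-313133 - 193773) = -169828*(-506906) = 86086832168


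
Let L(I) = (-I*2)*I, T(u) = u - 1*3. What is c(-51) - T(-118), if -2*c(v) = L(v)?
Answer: 2722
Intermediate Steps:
T(u) = -3 + u (T(u) = u - 3 = -3 + u)
L(I) = -2*I² (L(I) = (-2*I)*I = -2*I²)
c(v) = v² (c(v) = -(-1)*v² = v²)
c(-51) - T(-118) = (-51)² - (-3 - 118) = 2601 - 1*(-121) = 2601 + 121 = 2722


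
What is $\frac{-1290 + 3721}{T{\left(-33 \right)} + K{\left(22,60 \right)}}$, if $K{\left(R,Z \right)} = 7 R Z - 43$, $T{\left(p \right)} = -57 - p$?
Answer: $\frac{2431}{9173} \approx 0.26502$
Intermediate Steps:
$K{\left(R,Z \right)} = -43 + 7 R Z$ ($K{\left(R,Z \right)} = 7 R Z - 43 = -43 + 7 R Z$)
$\frac{-1290 + 3721}{T{\left(-33 \right)} + K{\left(22,60 \right)}} = \frac{-1290 + 3721}{\left(-57 - -33\right) - \left(43 - 9240\right)} = \frac{2431}{\left(-57 + 33\right) + \left(-43 + 9240\right)} = \frac{2431}{-24 + 9197} = \frac{2431}{9173}$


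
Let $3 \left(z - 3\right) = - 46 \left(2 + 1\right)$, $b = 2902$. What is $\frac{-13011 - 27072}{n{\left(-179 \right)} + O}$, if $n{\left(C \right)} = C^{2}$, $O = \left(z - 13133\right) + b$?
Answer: $- \frac{40083}{21767} \approx -1.8415$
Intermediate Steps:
$z = -43$ ($z = 3 + \frac{\left(-46\right) \left(2 + 1\right)}{3} = 3 + \frac{\left(-46\right) 3}{3} = 3 + \frac{1}{3} \left(-138\right) = 3 - 46 = -43$)
$O = -10274$ ($O = \left(-43 - 13133\right) + 2902 = -13176 + 2902 = -10274$)
$\frac{-13011 - 27072}{n{\left(-179 \right)} + O} = \frac{-13011 - 27072}{\left(-179\right)^{2} - 10274} = - \frac{40083}{32041 - 10274} = - \frac{40083}{21767}$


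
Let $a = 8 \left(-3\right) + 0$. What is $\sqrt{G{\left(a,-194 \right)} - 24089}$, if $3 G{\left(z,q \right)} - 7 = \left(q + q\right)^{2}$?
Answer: $\frac{2 \sqrt{58713}}{3} \approx 161.54$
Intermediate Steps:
$a = -24$ ($a = -24 + 0 = -24$)
$G{\left(z,q \right)} = \frac{7}{3} + \frac{4 q^{2}}{3}$ ($G{\left(z,q \right)} = \frac{7}{3} + \frac{\left(q + q\right)^{2}}{3} = \frac{7}{3} + \frac{\left(2 q\right)^{2}}{3} = \frac{7}{3} + \frac{4 q^{2}}{3}$)
$\sqrt{G{\left(a,-194 \right)} - 24089} = \sqrt{\left(\frac{7}{3} + \frac{4 \left(-194\right)^{2}}{3}\right) - 24089} = \sqrt{\left(\frac{7}{3} + \frac{4}{3} \cdot 37636\right) - 24089} = \sqrt{\left(\frac{7}{3} + \frac{150544}{3}\right) - 24089} = \sqrt{\frac{150551}{3} - 24089} = \sqrt{\frac{78284}{3}} = \frac{2 \sqrt{58713}}{3}$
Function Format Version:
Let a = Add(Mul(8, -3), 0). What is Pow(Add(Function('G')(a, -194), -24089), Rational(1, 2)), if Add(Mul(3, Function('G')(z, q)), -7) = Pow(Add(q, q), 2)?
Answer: Mul(Rational(2, 3), Pow(58713, Rational(1, 2))) ≈ 161.54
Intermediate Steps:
a = -24 (a = Add(-24, 0) = -24)
Function('G')(z, q) = Add(Rational(7, 3), Mul(Rational(4, 3), Pow(q, 2))) (Function('G')(z, q) = Add(Rational(7, 3), Mul(Rational(1, 3), Pow(Add(q, q), 2))) = Add(Rational(7, 3), Mul(Rational(1, 3), Pow(Mul(2, q), 2))) = Add(Rational(7, 3), Mul(Rational(1, 3), Mul(4, Pow(q, 2)))) = Add(Rational(7, 3), Mul(Rational(4, 3), Pow(q, 2))))
Pow(Add(Function('G')(a, -194), -24089), Rational(1, 2)) = Pow(Add(Add(Rational(7, 3), Mul(Rational(4, 3), Pow(-194, 2))), -24089), Rational(1, 2)) = Pow(Add(Add(Rational(7, 3), Mul(Rational(4, 3), 37636)), -24089), Rational(1, 2)) = Pow(Add(Add(Rational(7, 3), Rational(150544, 3)), -24089), Rational(1, 2)) = Pow(Add(Rational(150551, 3), -24089), Rational(1, 2)) = Pow(Rational(78284, 3), Rational(1, 2)) = Mul(Rational(2, 3), Pow(58713, Rational(1, 2)))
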